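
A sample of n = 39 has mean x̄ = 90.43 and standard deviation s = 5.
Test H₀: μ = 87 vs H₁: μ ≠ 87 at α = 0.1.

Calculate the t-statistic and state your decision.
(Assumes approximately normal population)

Answer: t = 4.2843, reject H₀

Derivation:
df = n - 1 = 38
SE = s/√n = 5/√39 = 0.8006
t = (x̄ - μ₀)/SE = (90.43 - 87)/0.8006 = 4.2843
Critical value: t_{0.05,38} = ±1.686
p-value ≈ 0.0001
Decision: reject H₀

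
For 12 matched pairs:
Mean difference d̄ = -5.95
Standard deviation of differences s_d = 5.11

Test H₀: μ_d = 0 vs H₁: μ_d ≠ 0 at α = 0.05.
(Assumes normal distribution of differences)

Answer: t = -4.0336, reject H₀

Derivation:
df = n - 1 = 11
SE = s_d/√n = 5.11/√12 = 1.4751
t = d̄/SE = -5.95/1.4751 = -4.0336
Critical value: t_{0.025,11} = ±2.201
p-value ≈ 0.0020
Decision: reject H₀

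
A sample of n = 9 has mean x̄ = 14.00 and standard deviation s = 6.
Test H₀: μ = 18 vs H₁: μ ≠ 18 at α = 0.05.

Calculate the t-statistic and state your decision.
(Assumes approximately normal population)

Answer: t = -2.0000, fail to reject H₀

Derivation:
df = n - 1 = 8
SE = s/√n = 6/√9 = 2.0000
t = (x̄ - μ₀)/SE = (14.00 - 18)/2.0000 = -2.0000
Critical value: t_{0.025,8} = ±2.306
p-value ≈ 0.0805
Decision: fail to reject H₀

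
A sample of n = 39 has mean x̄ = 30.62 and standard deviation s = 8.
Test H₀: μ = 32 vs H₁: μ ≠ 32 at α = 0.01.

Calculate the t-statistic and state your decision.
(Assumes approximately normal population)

df = n - 1 = 38
SE = s/√n = 8/√39 = 1.2810
t = (x̄ - μ₀)/SE = (30.62 - 32)/1.2810 = -1.0773
Critical value: t_{0.005,38} = ±2.712
p-value ≈ 0.2881
Decision: fail to reject H₀

Answer: t = -1.0773, fail to reject H₀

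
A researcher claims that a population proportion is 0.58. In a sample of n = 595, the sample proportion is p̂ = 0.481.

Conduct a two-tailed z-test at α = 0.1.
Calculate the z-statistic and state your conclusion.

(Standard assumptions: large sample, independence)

Answer: z = -4.8928, reject H₀

Derivation:
H₀: p = 0.58, H₁: p ≠ 0.58
Standard error: SE = √(p₀(1-p₀)/n) = √(0.58×0.42/595) = 0.020234
z-statistic: z = (p̂ - p₀)/SE = (0.481 - 0.58)/0.020234 = -4.8928
Critical value: z_0.05 = ±1.645
p-value < 0.0001
Decision: reject H₀ at α = 0.1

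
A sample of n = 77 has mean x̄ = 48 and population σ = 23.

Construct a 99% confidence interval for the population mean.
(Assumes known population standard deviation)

Confidence level: 99%, α = 0.01
z_0.005 = 2.576
SE = σ/√n = 23/√77 = 2.6211
Margin of error = 2.576 × 2.6211 = 6.7520
CI: x̄ ± margin = 48 ± 6.7520
CI: (41.2480, 54.7520)

Answer: (41.2480, 54.7520)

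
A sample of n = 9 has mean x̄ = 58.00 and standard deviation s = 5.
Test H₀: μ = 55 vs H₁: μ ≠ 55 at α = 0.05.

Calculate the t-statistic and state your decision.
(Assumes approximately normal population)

df = n - 1 = 8
SE = s/√n = 5/√9 = 1.6667
t = (x̄ - μ₀)/SE = (58.00 - 55)/1.6667 = 1.8000
Critical value: t_{0.025,8} = ±2.306
p-value ≈ 0.1096
Decision: fail to reject H₀

Answer: t = 1.8000, fail to reject H₀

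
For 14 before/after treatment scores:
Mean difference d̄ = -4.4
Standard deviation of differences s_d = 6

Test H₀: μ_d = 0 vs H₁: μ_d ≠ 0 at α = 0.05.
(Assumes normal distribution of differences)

df = n - 1 = 13
SE = s_d/√n = 6/√14 = 1.6036
t = d̄/SE = -4.4/1.6036 = -2.7438
Critical value: t_{0.025,13} = ±2.160
p-value ≈ 0.0167
Decision: reject H₀

Answer: t = -2.7438, reject H₀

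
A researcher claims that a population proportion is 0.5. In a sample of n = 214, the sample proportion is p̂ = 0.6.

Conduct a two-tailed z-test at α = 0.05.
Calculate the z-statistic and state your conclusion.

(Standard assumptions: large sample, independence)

Answer: z = 2.9258, reject H₀

Derivation:
H₀: p = 0.5, H₁: p ≠ 0.5
Standard error: SE = √(p₀(1-p₀)/n) = √(0.5×0.5/214) = 0.034179
z-statistic: z = (p̂ - p₀)/SE = (0.6 - 0.5)/0.034179 = 2.9258
Critical value: z_0.025 = ±1.960
p-value = 0.0034
Decision: reject H₀ at α = 0.05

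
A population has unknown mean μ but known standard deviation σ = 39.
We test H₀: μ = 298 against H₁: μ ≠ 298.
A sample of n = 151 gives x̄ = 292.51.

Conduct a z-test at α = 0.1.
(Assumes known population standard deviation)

Standard error: SE = σ/√n = 39/√151 = 3.1738
z-statistic: z = (x̄ - μ₀)/SE = (292.51 - 298)/3.1738 = -1.7298
Critical value: ±1.645
p-value = 0.0837
Decision: reject H₀

Answer: z = -1.7298, reject H₀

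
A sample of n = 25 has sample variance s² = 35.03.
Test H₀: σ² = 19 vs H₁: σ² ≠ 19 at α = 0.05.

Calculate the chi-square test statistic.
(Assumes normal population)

df = n - 1 = 24
χ² = (n-1)s²/σ₀² = 24×35.03/19 = 44.2484
Critical values: χ²_{0.975,24} = 12.401, χ²_{0.025,24} = 39.364
Rejection region: χ² < 12.401 or χ² > 39.364
Decision: reject H₀

Answer: χ² = 44.2484, reject H₀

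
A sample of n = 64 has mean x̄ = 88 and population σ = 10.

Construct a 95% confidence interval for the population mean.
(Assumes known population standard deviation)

Confidence level: 95%, α = 0.05
z_0.025 = 1.960
SE = σ/√n = 10/√64 = 1.2500
Margin of error = 1.960 × 1.2500 = 2.4500
CI: x̄ ± margin = 88 ± 2.4500
CI: (85.5500, 90.4500)

Answer: (85.5500, 90.4500)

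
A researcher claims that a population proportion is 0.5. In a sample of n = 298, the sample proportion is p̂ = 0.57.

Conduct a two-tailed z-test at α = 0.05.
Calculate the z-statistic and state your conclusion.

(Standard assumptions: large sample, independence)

H₀: p = 0.5, H₁: p ≠ 0.5
Standard error: SE = √(p₀(1-p₀)/n) = √(0.5×0.5/298) = 0.028964
z-statistic: z = (p̂ - p₀)/SE = (0.57 - 0.5)/0.028964 = 2.4168
Critical value: z_0.025 = ±1.960
p-value = 0.0157
Decision: reject H₀ at α = 0.05

Answer: z = 2.4168, reject H₀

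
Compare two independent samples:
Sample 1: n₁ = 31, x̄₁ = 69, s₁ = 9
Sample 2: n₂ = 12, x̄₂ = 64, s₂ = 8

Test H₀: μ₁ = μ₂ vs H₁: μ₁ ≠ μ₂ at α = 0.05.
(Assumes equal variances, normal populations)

Answer: t = 1.6821, fail to reject H₀

Derivation:
Pooled variance: s²_p = [30×9² + 11×8²]/(41) = 76.4390
s_p = 8.7429
SE = s_p×√(1/n₁ + 1/n₂) = 8.7429×√(1/31 + 1/12) = 2.9725
t = (x̄₁ - x̄₂)/SE = (69 - 64)/2.9725 = 1.6821
df = 41, t-critical = ±2.020
Decision: fail to reject H₀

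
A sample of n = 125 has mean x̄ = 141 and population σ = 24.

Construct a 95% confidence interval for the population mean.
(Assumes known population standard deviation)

Answer: (136.7927, 145.2073)

Derivation:
Confidence level: 95%, α = 0.05
z_0.025 = 1.960
SE = σ/√n = 24/√125 = 2.1466
Margin of error = 1.960 × 2.1466 = 4.2073
CI: x̄ ± margin = 141 ± 4.2073
CI: (136.7927, 145.2073)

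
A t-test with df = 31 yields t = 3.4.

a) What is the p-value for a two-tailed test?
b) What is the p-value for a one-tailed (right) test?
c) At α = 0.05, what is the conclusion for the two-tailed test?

Using t-distribution with df = 31:
a) Two-tailed: p = 2×P(T > 3.4) = 0.0019
b) One-tailed: p = P(T > 3.4) = 0.0009
c) 0.0019 < 0.05, reject H₀

Answer: a) 0.0019, b) 0.0009, c) reject H₀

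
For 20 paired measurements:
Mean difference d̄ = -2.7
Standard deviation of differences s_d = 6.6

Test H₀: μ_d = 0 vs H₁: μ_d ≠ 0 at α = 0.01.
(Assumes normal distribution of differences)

df = n - 1 = 19
SE = s_d/√n = 6.6/√20 = 1.4758
t = d̄/SE = -2.7/1.4758 = -1.8295
Critical value: t_{0.005,19} = ±2.861
p-value ≈ 0.0831
Decision: fail to reject H₀

Answer: t = -1.8295, fail to reject H₀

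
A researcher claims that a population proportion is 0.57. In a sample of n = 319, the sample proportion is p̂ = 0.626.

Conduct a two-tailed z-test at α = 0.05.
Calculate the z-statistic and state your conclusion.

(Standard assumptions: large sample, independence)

Answer: z = 2.0203, reject H₀

Derivation:
H₀: p = 0.57, H₁: p ≠ 0.57
Standard error: SE = √(p₀(1-p₀)/n) = √(0.57×0.43/319) = 0.027719
z-statistic: z = (p̂ - p₀)/SE = (0.626 - 0.57)/0.027719 = 2.0203
Critical value: z_0.025 = ±1.960
p-value = 0.0434
Decision: reject H₀ at α = 0.05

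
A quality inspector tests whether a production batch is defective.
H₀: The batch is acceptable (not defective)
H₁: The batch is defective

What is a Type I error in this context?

Type I error (α): Rejecting H₀ when H₀ is true
Type II error (β): Failing to reject H₀ when H₁ is true

Answer: Rejecting an acceptable batch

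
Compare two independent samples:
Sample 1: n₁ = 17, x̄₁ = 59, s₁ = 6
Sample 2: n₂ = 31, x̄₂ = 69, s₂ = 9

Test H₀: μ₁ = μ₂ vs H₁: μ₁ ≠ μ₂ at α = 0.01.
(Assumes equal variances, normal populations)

Answer: t = -4.0989, reject H₀

Derivation:
Pooled variance: s²_p = [16×6² + 30×9²]/(46) = 65.3478
s_p = 8.0838
SE = s_p×√(1/n₁ + 1/n₂) = 8.0838×√(1/17 + 1/31) = 2.4397
t = (x̄₁ - x̄₂)/SE = (59 - 69)/2.4397 = -4.0989
df = 46, t-critical = ±2.687
Decision: reject H₀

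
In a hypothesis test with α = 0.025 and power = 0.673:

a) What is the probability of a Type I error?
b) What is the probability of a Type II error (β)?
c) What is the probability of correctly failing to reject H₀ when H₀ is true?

a) Type I error probability = α = 0.025
b) Power = P(reject H₀ | H₁ true) = 1 - β = 0.673, so Type II error probability = β = 1 - Power = 0.327
c) P(fail to reject H₀ | H₀ true) = 1 - α = 0.975

Answer: a) 0.025, b) 0.327, c) 0.975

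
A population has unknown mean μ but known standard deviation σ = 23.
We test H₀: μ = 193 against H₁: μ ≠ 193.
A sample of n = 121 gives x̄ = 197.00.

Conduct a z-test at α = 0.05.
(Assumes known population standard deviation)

Answer: z = 1.9131, fail to reject H₀

Derivation:
Standard error: SE = σ/√n = 23/√121 = 2.0909
z-statistic: z = (x̄ - μ₀)/SE = (197.00 - 193)/2.0909 = 1.9131
Critical value: ±1.960
p-value = 0.0557
Decision: fail to reject H₀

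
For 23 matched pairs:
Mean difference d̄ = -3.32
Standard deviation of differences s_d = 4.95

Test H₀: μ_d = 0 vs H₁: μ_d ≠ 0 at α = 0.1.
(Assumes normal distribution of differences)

df = n - 1 = 22
SE = s_d/√n = 4.95/√23 = 1.0321
t = d̄/SE = -3.32/1.0321 = -3.2167
Critical value: t_{0.05,22} = ±1.717
p-value ≈ 0.0040
Decision: reject H₀

Answer: t = -3.2167, reject H₀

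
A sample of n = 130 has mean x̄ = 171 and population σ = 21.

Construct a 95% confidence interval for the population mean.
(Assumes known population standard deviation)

Confidence level: 95%, α = 0.05
z_0.025 = 1.960
SE = σ/√n = 21/√130 = 1.8418
Margin of error = 1.960 × 1.8418 = 3.6099
CI: x̄ ± margin = 171 ± 3.6099
CI: (167.3901, 174.6099)

Answer: (167.3901, 174.6099)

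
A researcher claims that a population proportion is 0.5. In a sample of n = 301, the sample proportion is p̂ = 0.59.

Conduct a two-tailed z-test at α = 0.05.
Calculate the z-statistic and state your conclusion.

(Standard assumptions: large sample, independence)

Answer: z = 3.1228, reject H₀

Derivation:
H₀: p = 0.5, H₁: p ≠ 0.5
Standard error: SE = √(p₀(1-p₀)/n) = √(0.5×0.5/301) = 0.028820
z-statistic: z = (p̂ - p₀)/SE = (0.59 - 0.5)/0.028820 = 3.1228
Critical value: z_0.025 = ±1.960
p-value = 0.0018
Decision: reject H₀ at α = 0.05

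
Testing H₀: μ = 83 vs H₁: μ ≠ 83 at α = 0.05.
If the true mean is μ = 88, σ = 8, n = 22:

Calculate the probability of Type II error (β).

Answer: β ≈ 0.1656

Derivation:
SE = σ/√n = 8/√22 = 1.7056
Critical values: μ₀ ± z_0.025×SE = 83 ± 1.960×1.7056
Acceptance region: (79.6570, 86.3430)
Under H₁ (μ = 88): z_high = (86.3430 - 88)/1.7056 = -0.9715, z_low = (79.6570 - 88)/1.7056 = -4.8915
β = P(not reject | H₁) = Φ(-0.9715) - Φ(-4.8915) ≈ 0.1656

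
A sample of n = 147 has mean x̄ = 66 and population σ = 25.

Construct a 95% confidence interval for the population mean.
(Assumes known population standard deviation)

Answer: (61.9585, 70.0415)

Derivation:
Confidence level: 95%, α = 0.05
z_0.025 = 1.960
SE = σ/√n = 25/√147 = 2.0620
Margin of error = 1.960 × 2.0620 = 4.0415
CI: x̄ ± margin = 66 ± 4.0415
CI: (61.9585, 70.0415)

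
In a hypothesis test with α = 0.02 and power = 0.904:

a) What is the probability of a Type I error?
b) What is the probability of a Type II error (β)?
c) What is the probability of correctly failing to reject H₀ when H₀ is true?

Answer: a) 0.02, b) 0.096, c) 0.98

Derivation:
a) Type I error probability = α = 0.02
b) Power = P(reject H₀ | H₁ true) = 1 - β = 0.904, so Type II error probability = β = 1 - Power = 0.096
c) P(fail to reject H₀ | H₀ true) = 1 - α = 0.98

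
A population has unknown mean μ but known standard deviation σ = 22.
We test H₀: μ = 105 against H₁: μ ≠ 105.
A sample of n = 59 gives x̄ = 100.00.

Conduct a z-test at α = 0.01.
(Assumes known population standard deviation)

Answer: z = -1.7457, fail to reject H₀

Derivation:
Standard error: SE = σ/√n = 22/√59 = 2.8642
z-statistic: z = (x̄ - μ₀)/SE = (100.00 - 105)/2.8642 = -1.7457
Critical value: ±2.576
p-value = 0.0809
Decision: fail to reject H₀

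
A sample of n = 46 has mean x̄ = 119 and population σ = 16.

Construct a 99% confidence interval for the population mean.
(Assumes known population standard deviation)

Confidence level: 99%, α = 0.01
z_0.005 = 2.576
SE = σ/√n = 16/√46 = 2.3591
Margin of error = 2.576 × 2.3591 = 6.0770
CI: x̄ ± margin = 119 ± 6.0770
CI: (112.9230, 125.0770)

Answer: (112.9230, 125.0770)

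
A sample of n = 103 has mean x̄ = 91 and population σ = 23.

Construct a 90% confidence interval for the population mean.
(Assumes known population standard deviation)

Answer: (87.2719, 94.7281)

Derivation:
Confidence level: 90%, α = 0.1
z_0.05 = 1.645
SE = σ/√n = 23/√103 = 2.2663
Margin of error = 1.645 × 2.2663 = 3.7281
CI: x̄ ± margin = 91 ± 3.7281
CI: (87.2719, 94.7281)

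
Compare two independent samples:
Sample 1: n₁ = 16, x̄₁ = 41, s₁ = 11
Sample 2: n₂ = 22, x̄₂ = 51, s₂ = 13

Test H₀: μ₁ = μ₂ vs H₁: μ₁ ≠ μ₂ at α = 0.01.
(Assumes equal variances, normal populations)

Pooled variance: s²_p = [15×11² + 21×13²]/(36) = 149.0000
s_p = 12.2066
SE = s_p×√(1/n₁ + 1/n₂) = 12.2066×√(1/16 + 1/22) = 4.0107
t = (x̄₁ - x̄₂)/SE = (41 - 51)/4.0107 = -2.4933
df = 36, t-critical = ±2.719
Decision: fail to reject H₀

Answer: t = -2.4933, fail to reject H₀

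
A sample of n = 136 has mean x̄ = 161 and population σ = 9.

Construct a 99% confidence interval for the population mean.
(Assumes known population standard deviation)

Answer: (159.0121, 162.9879)

Derivation:
Confidence level: 99%, α = 0.01
z_0.005 = 2.576
SE = σ/√n = 9/√136 = 0.7717
Margin of error = 2.576 × 0.7717 = 1.9879
CI: x̄ ± margin = 161 ± 1.9879
CI: (159.0121, 162.9879)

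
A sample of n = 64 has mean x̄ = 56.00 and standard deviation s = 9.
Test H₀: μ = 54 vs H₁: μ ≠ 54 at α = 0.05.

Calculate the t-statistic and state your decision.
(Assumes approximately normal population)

df = n - 1 = 63
SE = s/√n = 9/√64 = 1.1250
t = (x̄ - μ₀)/SE = (56.00 - 54)/1.1250 = 1.7778
Critical value: t_{0.025,63} = ±1.998
p-value ≈ 0.0803
Decision: fail to reject H₀

Answer: t = 1.7778, fail to reject H₀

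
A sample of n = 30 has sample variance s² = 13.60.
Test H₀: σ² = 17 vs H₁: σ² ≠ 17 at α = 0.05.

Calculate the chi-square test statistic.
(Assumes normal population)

Answer: χ² = 23.2000, fail to reject H₀

Derivation:
df = n - 1 = 29
χ² = (n-1)s²/σ₀² = 29×13.60/17 = 23.2000
Critical values: χ²_{0.975,29} = 16.047, χ²_{0.025,29} = 45.722
Rejection region: χ² < 16.047 or χ² > 45.722
Decision: fail to reject H₀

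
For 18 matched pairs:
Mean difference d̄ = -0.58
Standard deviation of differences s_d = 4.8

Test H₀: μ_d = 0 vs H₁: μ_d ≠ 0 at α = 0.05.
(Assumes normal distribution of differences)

Answer: t = -0.5126, fail to reject H₀

Derivation:
df = n - 1 = 17
SE = s_d/√n = 4.8/√18 = 1.1314
t = d̄/SE = -0.58/1.1314 = -0.5126
Critical value: t_{0.025,17} = ±2.110
p-value ≈ 0.6148
Decision: fail to reject H₀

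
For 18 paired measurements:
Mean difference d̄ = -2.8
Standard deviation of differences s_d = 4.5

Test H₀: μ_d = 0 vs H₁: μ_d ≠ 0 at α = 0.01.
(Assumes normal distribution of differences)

Answer: t = -2.6398, fail to reject H₀

Derivation:
df = n - 1 = 17
SE = s_d/√n = 4.5/√18 = 1.0607
t = d̄/SE = -2.8/1.0607 = -2.6398
Critical value: t_{0.005,17} = ±2.898
p-value ≈ 0.0172
Decision: fail to reject H₀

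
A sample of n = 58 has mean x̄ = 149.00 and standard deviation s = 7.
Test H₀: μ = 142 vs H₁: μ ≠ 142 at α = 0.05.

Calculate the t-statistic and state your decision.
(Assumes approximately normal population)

df = n - 1 = 57
SE = s/√n = 7/√58 = 0.9191
t = (x̄ - μ₀)/SE = (149.00 - 142)/0.9191 = 7.6161
Critical value: t_{0.025,57} = ±2.002
p-value < 0.0001
Decision: reject H₀

Answer: t = 7.6161, reject H₀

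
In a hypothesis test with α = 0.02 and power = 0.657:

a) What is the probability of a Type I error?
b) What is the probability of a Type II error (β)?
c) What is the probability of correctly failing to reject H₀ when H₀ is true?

Answer: a) 0.02, b) 0.343, c) 0.98

Derivation:
a) Type I error probability = α = 0.02
b) Power = P(reject H₀ | H₁ true) = 1 - β = 0.657, so Type II error probability = β = 1 - Power = 0.343
c) P(fail to reject H₀ | H₀ true) = 1 - α = 0.98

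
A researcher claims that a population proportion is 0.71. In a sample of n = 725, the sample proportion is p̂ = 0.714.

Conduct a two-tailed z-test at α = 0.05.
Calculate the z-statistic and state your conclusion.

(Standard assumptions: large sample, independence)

Answer: z = 0.2374, fail to reject H₀

Derivation:
H₀: p = 0.71, H₁: p ≠ 0.71
Standard error: SE = √(p₀(1-p₀)/n) = √(0.71×0.29/725) = 0.016852
z-statistic: z = (p̂ - p₀)/SE = (0.714 - 0.71)/0.016852 = 0.2374
Critical value: z_0.025 = ±1.960
p-value = 0.8123
Decision: fail to reject H₀ at α = 0.05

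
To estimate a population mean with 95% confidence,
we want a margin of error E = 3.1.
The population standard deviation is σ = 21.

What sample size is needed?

Answer: n = 177

Derivation:
z_0.025 = 1.960
n = (z×σ/E)² = (1.960×21/3.1)²
n = 176.2899
Round up: n = 177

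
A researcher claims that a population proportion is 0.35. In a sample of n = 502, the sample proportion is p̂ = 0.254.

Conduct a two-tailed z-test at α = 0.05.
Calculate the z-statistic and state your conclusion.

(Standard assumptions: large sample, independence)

Answer: z = -4.5096, reject H₀

Derivation:
H₀: p = 0.35, H₁: p ≠ 0.35
Standard error: SE = √(p₀(1-p₀)/n) = √(0.35×0.65/502) = 0.021288
z-statistic: z = (p̂ - p₀)/SE = (0.254 - 0.35)/0.021288 = -4.5096
Critical value: z_0.025 = ±1.960
p-value < 0.0001
Decision: reject H₀ at α = 0.05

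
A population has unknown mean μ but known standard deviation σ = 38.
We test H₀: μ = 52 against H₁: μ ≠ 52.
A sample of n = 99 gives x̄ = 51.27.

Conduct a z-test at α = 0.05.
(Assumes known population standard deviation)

Standard error: SE = σ/√n = 38/√99 = 3.8191
z-statistic: z = (x̄ - μ₀)/SE = (51.27 - 52)/3.8191 = -0.1911
Critical value: ±1.960
p-value = 0.8484
Decision: fail to reject H₀

Answer: z = -0.1911, fail to reject H₀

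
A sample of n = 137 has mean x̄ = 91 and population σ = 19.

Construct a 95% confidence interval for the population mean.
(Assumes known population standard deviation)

Confidence level: 95%, α = 0.05
z_0.025 = 1.960
SE = σ/√n = 19/√137 = 1.6233
Margin of error = 1.960 × 1.6233 = 3.1817
CI: x̄ ± margin = 91 ± 3.1817
CI: (87.8183, 94.1817)

Answer: (87.8183, 94.1817)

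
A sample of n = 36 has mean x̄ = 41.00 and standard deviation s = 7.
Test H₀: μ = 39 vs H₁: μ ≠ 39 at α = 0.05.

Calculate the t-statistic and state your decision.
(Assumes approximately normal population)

Answer: t = 1.7142, fail to reject H₀

Derivation:
df = n - 1 = 35
SE = s/√n = 7/√36 = 1.1667
t = (x̄ - μ₀)/SE = (41.00 - 39)/1.1667 = 1.7142
Critical value: t_{0.025,35} = ±2.030
p-value ≈ 0.0953
Decision: fail to reject H₀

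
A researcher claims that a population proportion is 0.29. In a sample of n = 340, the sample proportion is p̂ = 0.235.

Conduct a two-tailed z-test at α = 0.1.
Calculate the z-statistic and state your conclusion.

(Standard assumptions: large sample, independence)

Answer: z = -2.2350, reject H₀

Derivation:
H₀: p = 0.29, H₁: p ≠ 0.29
Standard error: SE = √(p₀(1-p₀)/n) = √(0.29×0.71/340) = 0.024609
z-statistic: z = (p̂ - p₀)/SE = (0.235 - 0.29)/0.024609 = -2.2350
Critical value: z_0.05 = ±1.645
p-value = 0.0254
Decision: reject H₀ at α = 0.1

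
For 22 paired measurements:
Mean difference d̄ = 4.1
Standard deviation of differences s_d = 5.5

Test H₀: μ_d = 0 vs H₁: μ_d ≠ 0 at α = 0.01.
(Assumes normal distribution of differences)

df = n - 1 = 21
SE = s_d/√n = 5.5/√22 = 1.1726
t = d̄/SE = 4.1/1.1726 = 3.4965
Critical value: t_{0.005,21} = ±2.831
p-value ≈ 0.0022
Decision: reject H₀

Answer: t = 3.4965, reject H₀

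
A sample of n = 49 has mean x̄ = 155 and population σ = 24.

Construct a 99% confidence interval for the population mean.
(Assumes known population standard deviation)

Confidence level: 99%, α = 0.01
z_0.005 = 2.576
SE = σ/√n = 24/√49 = 3.4286
Margin of error = 2.576 × 3.4286 = 8.8321
CI: x̄ ± margin = 155 ± 8.8321
CI: (146.1679, 163.8321)

Answer: (146.1679, 163.8321)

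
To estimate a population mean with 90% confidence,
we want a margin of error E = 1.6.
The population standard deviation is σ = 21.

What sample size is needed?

z_0.05 = 1.645
n = (z×σ/E)² = (1.645×21/1.6)²
n = 466.1551
Round up: n = 467

Answer: n = 467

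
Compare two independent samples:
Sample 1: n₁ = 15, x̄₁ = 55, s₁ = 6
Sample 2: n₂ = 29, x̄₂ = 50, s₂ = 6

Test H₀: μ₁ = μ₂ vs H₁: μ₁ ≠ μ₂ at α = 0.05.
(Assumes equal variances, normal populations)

Answer: t = 2.6203, reject H₀

Derivation:
Pooled variance: s²_p = [14×6² + 28×6²]/(42) = 36.0000
s_p = 6.0000
SE = s_p×√(1/n₁ + 1/n₂) = 6.0000×√(1/15 + 1/29) = 1.9082
t = (x̄₁ - x̄₂)/SE = (55 - 50)/1.9082 = 2.6203
df = 42, t-critical = ±2.018
Decision: reject H₀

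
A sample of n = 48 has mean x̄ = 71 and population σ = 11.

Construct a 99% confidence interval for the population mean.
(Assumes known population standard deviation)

Confidence level: 99%, α = 0.01
z_0.005 = 2.576
SE = σ/√n = 11/√48 = 1.5877
Margin of error = 2.576 × 1.5877 = 4.0899
CI: x̄ ± margin = 71 ± 4.0899
CI: (66.9101, 75.0899)

Answer: (66.9101, 75.0899)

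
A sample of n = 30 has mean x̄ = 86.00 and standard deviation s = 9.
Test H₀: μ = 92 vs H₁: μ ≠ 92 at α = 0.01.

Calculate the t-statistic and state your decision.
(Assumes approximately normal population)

Answer: t = -3.6514, reject H₀

Derivation:
df = n - 1 = 29
SE = s/√n = 9/√30 = 1.6432
t = (x̄ - μ₀)/SE = (86.00 - 92)/1.6432 = -3.6514
Critical value: t_{0.005,29} = ±2.756
p-value ≈ 0.0010
Decision: reject H₀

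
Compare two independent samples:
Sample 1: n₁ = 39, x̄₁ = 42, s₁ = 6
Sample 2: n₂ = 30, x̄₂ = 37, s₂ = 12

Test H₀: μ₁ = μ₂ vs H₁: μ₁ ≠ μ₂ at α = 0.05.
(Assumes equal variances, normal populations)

Pooled variance: s²_p = [38×6² + 29×12²]/(67) = 82.7463
s_p = 9.0965
SE = s_p×√(1/n₁ + 1/n₂) = 9.0965×√(1/39 + 1/30) = 2.2091
t = (x̄₁ - x̄₂)/SE = (42 - 37)/2.2091 = 2.2634
df = 67, t-critical = ±1.996
Decision: reject H₀

Answer: t = 2.2634, reject H₀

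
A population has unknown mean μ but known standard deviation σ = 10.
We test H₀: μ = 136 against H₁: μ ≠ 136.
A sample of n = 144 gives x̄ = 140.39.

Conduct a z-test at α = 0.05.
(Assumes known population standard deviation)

Standard error: SE = σ/√n = 10/√144 = 0.8333
z-statistic: z = (x̄ - μ₀)/SE = (140.39 - 136)/0.8333 = 5.2682
Critical value: ±1.960
p-value < 0.0001
Decision: reject H₀

Answer: z = 5.2682, reject H₀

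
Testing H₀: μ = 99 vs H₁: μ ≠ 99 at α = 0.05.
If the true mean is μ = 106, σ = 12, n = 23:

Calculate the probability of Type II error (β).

SE = σ/√n = 12/√23 = 2.5022
Critical values: μ₀ ± z_0.025×SE = 99 ± 1.960×2.5022
Acceptance region: (94.0957, 103.9043)
Under H₁ (μ = 106): z_high = (103.9043 - 106)/2.5022 = -0.8375, z_low = (94.0957 - 106)/2.5022 = -4.7575
β = P(not reject | H₁) = Φ(-0.8375) - Φ(-4.7575) ≈ 0.2012

Answer: β ≈ 0.2012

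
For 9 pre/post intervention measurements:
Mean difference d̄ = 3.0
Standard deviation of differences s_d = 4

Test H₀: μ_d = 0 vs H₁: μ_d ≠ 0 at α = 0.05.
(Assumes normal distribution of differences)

df = n - 1 = 8
SE = s_d/√n = 4/√9 = 1.3333
t = d̄/SE = 3.0/1.3333 = 2.2501
Critical value: t_{0.025,8} = ±2.306
p-value ≈ 0.0546
Decision: fail to reject H₀

Answer: t = 2.2501, fail to reject H₀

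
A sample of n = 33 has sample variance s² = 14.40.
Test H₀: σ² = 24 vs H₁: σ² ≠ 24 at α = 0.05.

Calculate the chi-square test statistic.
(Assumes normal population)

df = n - 1 = 32
χ² = (n-1)s²/σ₀² = 32×14.40/24 = 19.2000
Critical values: χ²_{0.975,32} = 18.291, χ²_{0.025,32} = 49.480
Rejection region: χ² < 18.291 or χ² > 49.480
Decision: fail to reject H₀

Answer: χ² = 19.2000, fail to reject H₀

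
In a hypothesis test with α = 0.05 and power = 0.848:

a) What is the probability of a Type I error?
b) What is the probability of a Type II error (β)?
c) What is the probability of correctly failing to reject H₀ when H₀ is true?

Answer: a) 0.05, b) 0.152, c) 0.95

Derivation:
a) Type I error probability = α = 0.05
b) Power = P(reject H₀ | H₁ true) = 1 - β = 0.848, so Type II error probability = β = 1 - Power = 0.152
c) P(fail to reject H₀ | H₀ true) = 1 - α = 0.95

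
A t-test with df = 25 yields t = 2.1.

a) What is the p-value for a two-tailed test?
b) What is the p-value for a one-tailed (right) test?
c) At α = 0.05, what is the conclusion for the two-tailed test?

Using t-distribution with df = 25:
a) Two-tailed: p = 2×P(T > 2.1) = 0.0460
b) One-tailed: p = P(T > 2.1) = 0.0230
c) 0.0460 < 0.05, reject H₀

Answer: a) 0.0460, b) 0.0230, c) reject H₀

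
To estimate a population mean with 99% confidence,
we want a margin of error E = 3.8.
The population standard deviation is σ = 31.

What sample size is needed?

Answer: n = 442

Derivation:
z_0.005 = 2.576
n = (z×σ/E)² = (2.576×31/3.8)²
n = 441.6192
Round up: n = 442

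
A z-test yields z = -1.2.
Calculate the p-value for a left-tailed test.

For z = -1.2:
p = P(Z < -1.2) = Φ(-1.2) = 0.1151

Answer: p-value ≈ 0.1151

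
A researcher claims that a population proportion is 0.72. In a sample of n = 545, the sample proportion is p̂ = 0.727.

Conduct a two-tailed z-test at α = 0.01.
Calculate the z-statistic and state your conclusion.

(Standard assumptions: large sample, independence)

Answer: z = 0.3640, fail to reject H₀

Derivation:
H₀: p = 0.72, H₁: p ≠ 0.72
Standard error: SE = √(p₀(1-p₀)/n) = √(0.72×0.28/545) = 0.019233
z-statistic: z = (p̂ - p₀)/SE = (0.727 - 0.72)/0.019233 = 0.3640
Critical value: z_0.005 = ±2.576
p-value = 0.7159
Decision: fail to reject H₀ at α = 0.01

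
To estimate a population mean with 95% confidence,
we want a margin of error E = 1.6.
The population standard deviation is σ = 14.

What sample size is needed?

z_0.025 = 1.960
n = (z×σ/E)² = (1.960×14/1.6)²
n = 294.1225
Round up: n = 295

Answer: n = 295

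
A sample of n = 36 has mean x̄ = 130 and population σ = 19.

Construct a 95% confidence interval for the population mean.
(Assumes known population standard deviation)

Confidence level: 95%, α = 0.05
z_0.025 = 1.960
SE = σ/√n = 19/√36 = 3.1667
Margin of error = 1.960 × 3.1667 = 6.2067
CI: x̄ ± margin = 130 ± 6.2067
CI: (123.7933, 136.2067)

Answer: (123.7933, 136.2067)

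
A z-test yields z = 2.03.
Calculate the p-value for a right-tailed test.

For z = 2.03:
p = P(Z > 2.03) = 1 - Φ(2.03) = 0.0212

Answer: p-value ≈ 0.0212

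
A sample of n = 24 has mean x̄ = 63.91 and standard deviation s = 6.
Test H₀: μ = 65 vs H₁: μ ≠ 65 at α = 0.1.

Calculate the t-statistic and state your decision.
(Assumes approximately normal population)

df = n - 1 = 23
SE = s/√n = 6/√24 = 1.2247
t = (x̄ - μ₀)/SE = (63.91 - 65)/1.2247 = -0.8900
Critical value: t_{0.05,23} = ±1.714
p-value ≈ 0.3827
Decision: fail to reject H₀

Answer: t = -0.8900, fail to reject H₀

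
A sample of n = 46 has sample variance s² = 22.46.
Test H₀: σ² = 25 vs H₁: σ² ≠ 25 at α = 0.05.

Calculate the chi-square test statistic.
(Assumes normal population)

Answer: χ² = 40.4280, fail to reject H₀

Derivation:
df = n - 1 = 45
χ² = (n-1)s²/σ₀² = 45×22.46/25 = 40.4280
Critical values: χ²_{0.975,45} = 28.366, χ²_{0.025,45} = 65.410
Rejection region: χ² < 28.366 or χ² > 65.410
Decision: fail to reject H₀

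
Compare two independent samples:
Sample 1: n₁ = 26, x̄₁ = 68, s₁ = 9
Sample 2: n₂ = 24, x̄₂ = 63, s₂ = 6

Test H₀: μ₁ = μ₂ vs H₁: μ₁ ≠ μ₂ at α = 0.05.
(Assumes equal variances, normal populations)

Pooled variance: s²_p = [25×9² + 23×6²]/(48) = 59.4375
s_p = 7.7096
SE = s_p×√(1/n₁ + 1/n₂) = 7.7096×√(1/26 + 1/24) = 2.1824
t = (x̄₁ - x̄₂)/SE = (68 - 63)/2.1824 = 2.2911
df = 48, t-critical = ±2.011
Decision: reject H₀

Answer: t = 2.2911, reject H₀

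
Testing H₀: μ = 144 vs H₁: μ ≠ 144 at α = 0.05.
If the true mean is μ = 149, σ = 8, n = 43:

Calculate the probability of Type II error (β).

SE = σ/√n = 8/√43 = 1.2200
Critical values: μ₀ ± z_0.025×SE = 144 ± 1.960×1.2200
Acceptance region: (141.6088, 146.3912)
Under H₁ (μ = 149): z_high = (146.3912 - 149)/1.2200 = -2.1384, z_low = (141.6088 - 149)/1.2200 = -6.0584
β = P(not reject | H₁) = Φ(-2.1384) - Φ(-6.0584) ≈ 0.0162

Answer: β ≈ 0.0162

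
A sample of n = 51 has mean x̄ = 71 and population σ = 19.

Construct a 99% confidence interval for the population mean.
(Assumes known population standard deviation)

Confidence level: 99%, α = 0.01
z_0.005 = 2.576
SE = σ/√n = 19/√51 = 2.6605
Margin of error = 2.576 × 2.6605 = 6.8534
CI: x̄ ± margin = 71 ± 6.8534
CI: (64.1466, 77.8534)

Answer: (64.1466, 77.8534)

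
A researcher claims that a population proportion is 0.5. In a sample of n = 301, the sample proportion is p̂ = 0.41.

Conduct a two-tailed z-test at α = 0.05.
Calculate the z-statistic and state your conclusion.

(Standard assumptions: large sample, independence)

Answer: z = -3.1228, reject H₀

Derivation:
H₀: p = 0.5, H₁: p ≠ 0.5
Standard error: SE = √(p₀(1-p₀)/n) = √(0.5×0.5/301) = 0.028820
z-statistic: z = (p̂ - p₀)/SE = (0.41 - 0.5)/0.028820 = -3.1228
Critical value: z_0.025 = ±1.960
p-value = 0.0018
Decision: reject H₀ at α = 0.05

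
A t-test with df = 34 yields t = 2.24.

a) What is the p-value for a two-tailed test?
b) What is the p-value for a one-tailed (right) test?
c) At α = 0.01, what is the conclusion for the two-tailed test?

Answer: a) 0.0317, b) 0.0159, c) fail to reject H₀

Derivation:
Using t-distribution with df = 34:
a) Two-tailed: p = 2×P(T > 2.24) = 0.0317
b) One-tailed: p = P(T > 2.24) = 0.0159
c) 0.0317 ≥ 0.01, fail to reject H₀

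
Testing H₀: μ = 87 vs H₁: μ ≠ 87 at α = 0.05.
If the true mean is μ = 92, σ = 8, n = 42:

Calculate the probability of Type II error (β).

SE = σ/√n = 8/√42 = 1.2344
Critical values: μ₀ ± z_0.025×SE = 87 ± 1.960×1.2344
Acceptance region: (84.5806, 89.4194)
Under H₁ (μ = 92): z_high = (89.4194 - 92)/1.2344 = -2.0906, z_low = (84.5806 - 92)/1.2344 = -6.0105
β = P(not reject | H₁) = Φ(-2.0906) - Φ(-6.0105) ≈ 0.0183

Answer: β ≈ 0.0183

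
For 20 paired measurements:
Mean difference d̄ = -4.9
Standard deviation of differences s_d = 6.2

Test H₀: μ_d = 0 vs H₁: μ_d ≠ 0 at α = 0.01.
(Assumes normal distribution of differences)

Answer: t = -3.5343, reject H₀

Derivation:
df = n - 1 = 19
SE = s_d/√n = 6.2/√20 = 1.3864
t = d̄/SE = -4.9/1.3864 = -3.5343
Critical value: t_{0.005,19} = ±2.861
p-value ≈ 0.0022
Decision: reject H₀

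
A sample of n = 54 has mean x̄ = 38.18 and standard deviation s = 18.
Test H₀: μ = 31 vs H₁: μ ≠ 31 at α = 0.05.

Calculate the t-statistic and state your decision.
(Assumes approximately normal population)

df = n - 1 = 53
SE = s/√n = 18/√54 = 2.4495
t = (x̄ - μ₀)/SE = (38.18 - 31)/2.4495 = 2.9312
Critical value: t_{0.025,53} = ±2.006
p-value ≈ 0.0050
Decision: reject H₀

Answer: t = 2.9312, reject H₀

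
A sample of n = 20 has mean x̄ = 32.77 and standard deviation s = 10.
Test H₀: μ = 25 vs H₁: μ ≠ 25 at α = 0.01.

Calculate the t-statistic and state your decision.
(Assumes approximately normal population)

Answer: t = 3.4748, reject H₀

Derivation:
df = n - 1 = 19
SE = s/√n = 10/√20 = 2.2361
t = (x̄ - μ₀)/SE = (32.77 - 25)/2.2361 = 3.4748
Critical value: t_{0.005,19} = ±2.861
p-value ≈ 0.0025
Decision: reject H₀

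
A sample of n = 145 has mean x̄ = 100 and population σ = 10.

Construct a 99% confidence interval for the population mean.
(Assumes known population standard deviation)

Confidence level: 99%, α = 0.01
z_0.005 = 2.576
SE = σ/√n = 10/√145 = 0.8305
Margin of error = 2.576 × 0.8305 = 2.1394
CI: x̄ ± margin = 100 ± 2.1394
CI: (97.8606, 102.1394)

Answer: (97.8606, 102.1394)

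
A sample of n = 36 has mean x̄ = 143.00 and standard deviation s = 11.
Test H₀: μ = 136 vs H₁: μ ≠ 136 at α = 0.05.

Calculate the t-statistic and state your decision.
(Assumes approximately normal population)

df = n - 1 = 35
SE = s/√n = 11/√36 = 1.8333
t = (x̄ - μ₀)/SE = (143.00 - 136)/1.8333 = 3.8183
Critical value: t_{0.025,35} = ±2.030
p-value ≈ 0.0005
Decision: reject H₀

Answer: t = 3.8183, reject H₀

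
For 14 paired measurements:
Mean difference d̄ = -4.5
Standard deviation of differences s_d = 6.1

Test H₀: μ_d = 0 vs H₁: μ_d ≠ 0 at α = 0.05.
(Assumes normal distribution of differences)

df = n - 1 = 13
SE = s_d/√n = 6.1/√14 = 1.6303
t = d̄/SE = -4.5/1.6303 = -2.7602
Critical value: t_{0.025,13} = ±2.160
p-value ≈ 0.0162
Decision: reject H₀

Answer: t = -2.7602, reject H₀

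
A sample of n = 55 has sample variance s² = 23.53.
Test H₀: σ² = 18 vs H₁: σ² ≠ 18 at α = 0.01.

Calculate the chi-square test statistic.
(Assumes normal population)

df = n - 1 = 54
χ² = (n-1)s²/σ₀² = 54×23.53/18 = 70.5900
Critical values: χ²_{0.995,54} = 30.981, χ²_{0.005,54} = 84.502
Rejection region: χ² < 30.981 or χ² > 84.502
Decision: fail to reject H₀

Answer: χ² = 70.5900, fail to reject H₀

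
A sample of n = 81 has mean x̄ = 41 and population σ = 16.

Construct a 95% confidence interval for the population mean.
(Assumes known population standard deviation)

Answer: (37.5155, 44.4845)

Derivation:
Confidence level: 95%, α = 0.05
z_0.025 = 1.960
SE = σ/√n = 16/√81 = 1.7778
Margin of error = 1.960 × 1.7778 = 3.4845
CI: x̄ ± margin = 41 ± 3.4845
CI: (37.5155, 44.4845)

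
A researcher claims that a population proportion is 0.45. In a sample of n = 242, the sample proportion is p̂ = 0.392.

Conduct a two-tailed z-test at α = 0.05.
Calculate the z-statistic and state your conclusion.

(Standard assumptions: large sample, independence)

H₀: p = 0.45, H₁: p ≠ 0.45
Standard error: SE = √(p₀(1-p₀)/n) = √(0.45×0.55/242) = 0.031980
z-statistic: z = (p̂ - p₀)/SE = (0.392 - 0.45)/0.031980 = -1.8136
Critical value: z_0.025 = ±1.960
p-value = 0.0697
Decision: fail to reject H₀ at α = 0.05

Answer: z = -1.8136, fail to reject H₀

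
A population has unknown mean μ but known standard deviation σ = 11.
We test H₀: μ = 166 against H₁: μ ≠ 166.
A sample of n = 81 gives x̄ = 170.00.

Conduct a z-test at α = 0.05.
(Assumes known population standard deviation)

Standard error: SE = σ/√n = 11/√81 = 1.2222
z-statistic: z = (x̄ - μ₀)/SE = (170.00 - 166)/1.2222 = 3.2728
Critical value: ±1.960
p-value = 0.0011
Decision: reject H₀

Answer: z = 3.2728, reject H₀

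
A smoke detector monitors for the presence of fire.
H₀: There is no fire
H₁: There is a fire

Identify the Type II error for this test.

Answer: The alarm fails to sound when there actually is a fire

Derivation:
Type I error (α): Rejecting H₀ when H₀ is true
Type II error (β): Failing to reject H₀ when H₁ is true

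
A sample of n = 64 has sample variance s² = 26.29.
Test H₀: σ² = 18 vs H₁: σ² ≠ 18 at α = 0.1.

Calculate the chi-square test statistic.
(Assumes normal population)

Answer: χ² = 92.0150, reject H₀

Derivation:
df = n - 1 = 63
χ² = (n-1)s²/σ₀² = 63×26.29/18 = 92.0150
Critical values: χ²_{0.95,63} = 45.741, χ²_{0.05,63} = 82.529
Rejection region: χ² < 45.741 or χ² > 82.529
Decision: reject H₀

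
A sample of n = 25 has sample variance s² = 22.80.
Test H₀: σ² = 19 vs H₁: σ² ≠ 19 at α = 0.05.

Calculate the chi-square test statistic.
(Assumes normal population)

Answer: χ² = 28.8000, fail to reject H₀

Derivation:
df = n - 1 = 24
χ² = (n-1)s²/σ₀² = 24×22.80/19 = 28.8000
Critical values: χ²_{0.975,24} = 12.401, χ²_{0.025,24} = 39.364
Rejection region: χ² < 12.401 or χ² > 39.364
Decision: fail to reject H₀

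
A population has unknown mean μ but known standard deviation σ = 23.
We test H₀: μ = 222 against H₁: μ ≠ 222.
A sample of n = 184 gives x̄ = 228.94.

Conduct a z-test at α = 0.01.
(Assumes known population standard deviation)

Answer: z = 4.0929, reject H₀

Derivation:
Standard error: SE = σ/√n = 23/√184 = 1.6956
z-statistic: z = (x̄ - μ₀)/SE = (228.94 - 222)/1.6956 = 4.0929
Critical value: ±2.576
p-value < 0.0001
Decision: reject H₀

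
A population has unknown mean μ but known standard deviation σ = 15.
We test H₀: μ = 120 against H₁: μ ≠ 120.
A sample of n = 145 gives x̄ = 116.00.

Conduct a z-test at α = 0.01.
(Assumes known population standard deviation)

Standard error: SE = σ/√n = 15/√145 = 1.2457
z-statistic: z = (x̄ - μ₀)/SE = (116.00 - 120)/1.2457 = -3.2110
Critical value: ±2.576
p-value = 0.0013
Decision: reject H₀

Answer: z = -3.2110, reject H₀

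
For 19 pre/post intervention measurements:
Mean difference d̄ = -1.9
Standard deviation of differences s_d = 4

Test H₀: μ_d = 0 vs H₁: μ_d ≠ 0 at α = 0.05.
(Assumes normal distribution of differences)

Answer: t = -2.0704, fail to reject H₀

Derivation:
df = n - 1 = 18
SE = s_d/√n = 4/√19 = 0.9177
t = d̄/SE = -1.9/0.9177 = -2.0704
Critical value: t_{0.025,18} = ±2.101
p-value ≈ 0.0531
Decision: fail to reject H₀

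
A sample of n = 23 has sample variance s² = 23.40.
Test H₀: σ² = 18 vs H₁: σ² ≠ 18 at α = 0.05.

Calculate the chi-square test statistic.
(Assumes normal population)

df = n - 1 = 22
χ² = (n-1)s²/σ₀² = 22×23.40/18 = 28.6000
Critical values: χ²_{0.975,22} = 10.982, χ²_{0.025,22} = 36.781
Rejection region: χ² < 10.982 or χ² > 36.781
Decision: fail to reject H₀

Answer: χ² = 28.6000, fail to reject H₀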